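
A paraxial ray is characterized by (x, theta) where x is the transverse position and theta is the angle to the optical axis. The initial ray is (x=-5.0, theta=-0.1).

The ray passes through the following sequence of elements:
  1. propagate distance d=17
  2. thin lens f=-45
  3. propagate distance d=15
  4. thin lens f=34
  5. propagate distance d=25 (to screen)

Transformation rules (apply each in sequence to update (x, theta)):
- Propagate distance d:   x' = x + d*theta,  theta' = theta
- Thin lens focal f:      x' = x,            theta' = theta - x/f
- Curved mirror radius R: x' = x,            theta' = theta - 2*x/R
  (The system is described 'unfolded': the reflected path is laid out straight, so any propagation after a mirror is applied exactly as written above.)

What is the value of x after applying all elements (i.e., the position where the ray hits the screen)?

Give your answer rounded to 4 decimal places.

Answer: -8.9840

Derivation:
Initial: x=-5.0000 theta=-0.1000
After 1 (propagate distance d=17): x=-6.7000 theta=-0.1000
After 2 (thin lens f=-45): x=-6.7000 theta=-56/225 (≈-0.2489)
After 3 (propagate distance d=15): x=-313/30 (≈-10.4333) theta=-56/225 (≈-0.2489)
After 4 (thin lens f=34): x=-313/30 (≈-10.4333) theta=887/15300 (≈0.0580)
After 5 (propagate distance d=25 (to screen)): x=-27491/3060 (≈-8.9840) theta=887/15300 (≈0.0580)
Rounded to 4 decimal places: x = -8.9840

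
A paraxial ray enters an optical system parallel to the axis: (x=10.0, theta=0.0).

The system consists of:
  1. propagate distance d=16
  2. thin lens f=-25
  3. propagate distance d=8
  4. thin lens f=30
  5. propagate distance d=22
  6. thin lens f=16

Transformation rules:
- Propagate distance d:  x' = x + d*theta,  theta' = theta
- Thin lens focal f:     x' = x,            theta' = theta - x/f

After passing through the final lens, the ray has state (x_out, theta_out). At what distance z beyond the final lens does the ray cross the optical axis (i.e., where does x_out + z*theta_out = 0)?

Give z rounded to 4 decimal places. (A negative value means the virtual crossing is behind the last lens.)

Answer: 15.2099

Derivation:
Initial: x=10.0000 theta=0.0000
After 1 (propagate distance d=16): x=10.0000 theta=0.0000
After 2 (thin lens f=-25): x=10.0000 theta=0.4000
After 3 (propagate distance d=8): x=13.2000 theta=0.4000
After 4 (thin lens f=30): x=13.2000 theta=-0.0400
After 5 (propagate distance d=22): x=12.3200 theta=-0.0400
After 6 (thin lens f=16): x=12.3200 theta=-0.8100
z_focus = -x_out/theta_out = -(12.3200)/(-0.8100) = 1232/81 ≈ 15.2099
Rounded to 4 decimal places: z = 15.2099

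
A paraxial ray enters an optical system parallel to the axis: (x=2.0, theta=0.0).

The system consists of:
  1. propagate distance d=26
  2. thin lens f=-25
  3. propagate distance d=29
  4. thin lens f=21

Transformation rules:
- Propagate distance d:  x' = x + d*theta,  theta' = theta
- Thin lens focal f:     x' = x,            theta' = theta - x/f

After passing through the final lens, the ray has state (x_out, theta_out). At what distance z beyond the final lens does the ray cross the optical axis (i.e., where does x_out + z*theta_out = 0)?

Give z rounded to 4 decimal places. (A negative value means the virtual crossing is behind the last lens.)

Answer: 34.3636

Derivation:
Initial: x=2.0000 theta=0.0000
After 1 (propagate distance d=26): x=2.0000 theta=0.0000
After 2 (thin lens f=-25): x=2.0000 theta=0.0800
After 3 (propagate distance d=29): x=4.3200 theta=0.0800
After 4 (thin lens f=21): x=4.3200 theta=-22/175 (≈-0.1257)
z_focus = -x_out/theta_out = -(4.3200)/(-22/175) = 378/11 ≈ 34.3636
Rounded to 4 decimal places: z = 34.3636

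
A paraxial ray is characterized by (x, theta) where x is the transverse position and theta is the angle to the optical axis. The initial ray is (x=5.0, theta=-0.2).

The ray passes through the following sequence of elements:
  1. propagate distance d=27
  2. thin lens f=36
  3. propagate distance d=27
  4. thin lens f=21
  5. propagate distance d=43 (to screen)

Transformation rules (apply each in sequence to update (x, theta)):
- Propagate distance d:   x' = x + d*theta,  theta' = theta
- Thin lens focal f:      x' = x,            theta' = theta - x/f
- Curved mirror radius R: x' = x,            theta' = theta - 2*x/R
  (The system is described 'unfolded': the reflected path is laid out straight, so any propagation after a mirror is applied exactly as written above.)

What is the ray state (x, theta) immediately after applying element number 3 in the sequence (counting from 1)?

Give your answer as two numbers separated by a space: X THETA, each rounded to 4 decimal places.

Initial: x=5.0000 theta=-0.2000
After 1 (propagate distance d=27): x=-0.4000 theta=-0.2000
After 2 (thin lens f=36): x=-0.4000 theta=-17/90 (≈-0.1889)
After 3 (propagate distance d=27): x=-5.5000 theta=-17/90 (≈-0.1889)
Rounded to 4 decimal places: x = -5.5000, theta = -0.1889

Answer: -5.5000 -0.1889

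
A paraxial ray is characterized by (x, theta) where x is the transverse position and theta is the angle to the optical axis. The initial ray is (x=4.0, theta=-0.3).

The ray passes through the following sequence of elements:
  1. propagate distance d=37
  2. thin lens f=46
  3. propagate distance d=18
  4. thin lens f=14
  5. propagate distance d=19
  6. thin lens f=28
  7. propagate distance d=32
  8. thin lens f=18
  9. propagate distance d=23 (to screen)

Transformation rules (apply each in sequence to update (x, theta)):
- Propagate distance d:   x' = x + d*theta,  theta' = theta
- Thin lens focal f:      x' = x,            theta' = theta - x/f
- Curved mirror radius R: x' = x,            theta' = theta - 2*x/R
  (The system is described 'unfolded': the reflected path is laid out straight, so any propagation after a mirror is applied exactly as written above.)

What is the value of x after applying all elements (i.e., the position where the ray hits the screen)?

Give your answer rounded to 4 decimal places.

Answer: 7.1927

Derivation:
Initial: x=4.0000 theta=-0.3000
After 1 (propagate distance d=37): x=-7.1000 theta=-0.3000
After 2 (thin lens f=46): x=-7.1000 theta=-67/460 (≈-0.1457)
After 3 (propagate distance d=18): x=-1118/115 (≈-9.7217) theta=-67/460 (≈-0.1457)
After 4 (thin lens f=14): x=-1118/115 (≈-9.7217) theta=1767/3220 (≈0.5488)
After 5 (propagate distance d=19): x=2269/3220 (≈0.7047) theta=1767/3220 (≈0.5488)
After 6 (thin lens f=28): x=2269/3220 (≈0.7047) theta=47207/90160 (≈0.5236)
After 7 (propagate distance d=32): x=393539/22540 (≈17.4596) theta=47207/90160 (≈0.5236)
After 8 (thin lens f=18): x=393539/22540 (≈17.4596) theta=-10349/23184 (≈-0.4464)
After 9 (propagate distance d=23 (to screen)): x=5836459/811440 (≈7.1927) theta=-10349/23184 (≈-0.4464)
Rounded to 4 decimal places: x = 7.1927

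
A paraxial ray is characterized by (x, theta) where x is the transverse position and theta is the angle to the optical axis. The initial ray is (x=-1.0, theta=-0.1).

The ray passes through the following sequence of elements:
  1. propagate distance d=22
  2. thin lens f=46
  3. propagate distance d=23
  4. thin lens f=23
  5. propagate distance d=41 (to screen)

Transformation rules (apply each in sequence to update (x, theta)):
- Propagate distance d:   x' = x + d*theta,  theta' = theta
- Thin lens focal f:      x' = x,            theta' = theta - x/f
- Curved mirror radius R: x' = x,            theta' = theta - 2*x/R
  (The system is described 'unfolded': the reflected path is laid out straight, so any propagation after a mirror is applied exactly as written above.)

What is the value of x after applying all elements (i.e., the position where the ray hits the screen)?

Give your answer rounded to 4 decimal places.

Answer: 1.8043

Derivation:
Initial: x=-1.0000 theta=-0.1000
After 1 (propagate distance d=22): x=-3.2000 theta=-0.1000
After 2 (thin lens f=46): x=-3.2000 theta=-7/230 (≈-0.0304)
After 3 (propagate distance d=23): x=-3.9000 theta=-7/230 (≈-0.0304)
After 4 (thin lens f=23): x=-3.9000 theta=16/115 (≈0.1391)
After 5 (propagate distance d=41 (to screen)): x=83/46 (≈1.8043) theta=16/115 (≈0.1391)
Rounded to 4 decimal places: x = 1.8043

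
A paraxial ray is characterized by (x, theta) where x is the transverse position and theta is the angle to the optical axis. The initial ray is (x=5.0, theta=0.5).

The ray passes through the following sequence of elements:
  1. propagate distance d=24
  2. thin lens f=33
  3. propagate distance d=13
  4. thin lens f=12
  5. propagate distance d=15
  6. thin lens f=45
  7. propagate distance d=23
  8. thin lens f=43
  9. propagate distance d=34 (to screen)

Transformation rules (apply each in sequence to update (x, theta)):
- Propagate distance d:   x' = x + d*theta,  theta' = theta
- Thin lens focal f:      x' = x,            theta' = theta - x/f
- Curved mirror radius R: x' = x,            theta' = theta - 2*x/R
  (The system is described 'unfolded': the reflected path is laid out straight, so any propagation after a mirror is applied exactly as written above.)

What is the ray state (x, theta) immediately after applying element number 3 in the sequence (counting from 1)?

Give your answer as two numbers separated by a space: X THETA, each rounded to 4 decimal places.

Initial: x=5.0000 theta=0.5000
After 1 (propagate distance d=24): x=17.0000 theta=0.5000
After 2 (thin lens f=33): x=17.0000 theta=-1/66 (≈-0.0152)
After 3 (propagate distance d=13): x=1109/66 (≈16.8030) theta=-1/66 (≈-0.0152)
Rounded to 4 decimal places: x = 16.8030, theta = -0.0152

Answer: 16.8030 -0.0152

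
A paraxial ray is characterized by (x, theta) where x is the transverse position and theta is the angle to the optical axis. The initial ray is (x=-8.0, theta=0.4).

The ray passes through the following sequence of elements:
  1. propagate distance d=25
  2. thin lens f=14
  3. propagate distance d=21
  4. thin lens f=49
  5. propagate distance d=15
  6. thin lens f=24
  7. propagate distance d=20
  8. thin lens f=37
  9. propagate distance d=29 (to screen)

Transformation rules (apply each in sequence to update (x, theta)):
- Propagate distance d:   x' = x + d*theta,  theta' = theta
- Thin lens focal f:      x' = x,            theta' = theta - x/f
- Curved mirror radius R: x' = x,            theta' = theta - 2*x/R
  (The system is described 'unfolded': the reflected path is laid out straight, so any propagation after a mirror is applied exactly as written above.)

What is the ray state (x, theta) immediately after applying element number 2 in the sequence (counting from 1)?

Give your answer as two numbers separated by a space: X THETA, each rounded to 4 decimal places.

Initial: x=-8.0000 theta=0.4000
After 1 (propagate distance d=25): x=2.0000 theta=0.4000
After 2 (thin lens f=14): x=2.0000 theta=9/35 (≈0.2571)
Rounded to 4 decimal places: x = 2.0000, theta = 0.2571

Answer: 2.0000 0.2571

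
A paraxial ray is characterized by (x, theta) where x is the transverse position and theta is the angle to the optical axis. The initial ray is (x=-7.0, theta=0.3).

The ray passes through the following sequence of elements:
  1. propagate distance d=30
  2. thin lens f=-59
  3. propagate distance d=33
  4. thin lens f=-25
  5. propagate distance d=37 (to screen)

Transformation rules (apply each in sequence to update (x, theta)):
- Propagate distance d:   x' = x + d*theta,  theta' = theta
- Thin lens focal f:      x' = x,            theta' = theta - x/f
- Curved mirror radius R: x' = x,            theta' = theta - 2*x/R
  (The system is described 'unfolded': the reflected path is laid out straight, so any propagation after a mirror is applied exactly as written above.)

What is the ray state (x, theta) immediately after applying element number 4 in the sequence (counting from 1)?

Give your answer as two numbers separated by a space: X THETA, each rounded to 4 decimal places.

Initial: x=-7.0000 theta=0.3000
After 1 (propagate distance d=30): x=2.0000 theta=0.3000
After 2 (thin lens f=-59): x=2.0000 theta=197/590 (≈0.3339)
After 3 (propagate distance d=33): x=7681/590 (≈13.0186) theta=197/590 (≈0.3339)
After 4 (thin lens f=-25): x=7681/590 (≈13.0186) theta=6303/7375 (≈0.8546)
Rounded to 4 decimal places: x = 13.0186, theta = 0.8546

Answer: 13.0186 0.8546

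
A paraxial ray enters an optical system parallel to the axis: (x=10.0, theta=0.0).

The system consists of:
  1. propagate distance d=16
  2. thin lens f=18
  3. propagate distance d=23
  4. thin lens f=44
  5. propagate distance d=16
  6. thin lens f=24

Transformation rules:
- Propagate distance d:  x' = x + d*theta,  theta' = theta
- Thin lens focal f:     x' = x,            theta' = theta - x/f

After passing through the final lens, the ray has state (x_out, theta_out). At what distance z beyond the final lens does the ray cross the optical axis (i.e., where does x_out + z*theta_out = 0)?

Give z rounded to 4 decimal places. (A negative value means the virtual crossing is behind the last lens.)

Answer: -220.1739

Derivation:
Initial: x=10.0000 theta=0.0000
After 1 (propagate distance d=16): x=10.0000 theta=0.0000
After 2 (thin lens f=18): x=10.0000 theta=-5/9 (≈-0.5556)
After 3 (propagate distance d=23): x=-25/9 (≈-2.7778) theta=-5/9 (≈-0.5556)
After 4 (thin lens f=44): x=-25/9 (≈-2.7778) theta=-65/132 (≈-0.4924)
After 5 (propagate distance d=16): x=-1055/99 (≈-10.6566) theta=-65/132 (≈-0.4924)
After 6 (thin lens f=24): x=-1055/99 (≈-10.6566) theta=-115/2376 (≈-0.0484)
z_focus = -x_out/theta_out = -(-1055/99)/(-115/2376) = -5064/23 ≈ -220.1739
Rounded to 4 decimal places: z = -220.1739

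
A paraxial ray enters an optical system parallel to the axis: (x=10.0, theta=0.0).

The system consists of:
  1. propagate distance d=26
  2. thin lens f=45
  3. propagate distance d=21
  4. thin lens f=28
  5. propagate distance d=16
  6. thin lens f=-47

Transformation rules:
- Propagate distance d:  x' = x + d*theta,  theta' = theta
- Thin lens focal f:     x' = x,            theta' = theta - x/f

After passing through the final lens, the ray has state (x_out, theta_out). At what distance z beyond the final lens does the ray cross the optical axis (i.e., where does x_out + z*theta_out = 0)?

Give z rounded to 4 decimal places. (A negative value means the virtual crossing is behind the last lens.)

Initial: x=10.0000 theta=0.0000
After 1 (propagate distance d=26): x=10.0000 theta=0.0000
After 2 (thin lens f=45): x=10.0000 theta=-2/9 (≈-0.2222)
After 3 (propagate distance d=21): x=16/3 (≈5.3333) theta=-2/9 (≈-0.2222)
After 4 (thin lens f=28): x=16/3 (≈5.3333) theta=-26/63 (≈-0.4127)
After 5 (propagate distance d=16): x=-80/63 (≈-1.2698) theta=-26/63 (≈-0.4127)
After 6 (thin lens f=-47): x=-80/63 (≈-1.2698) theta=-62/141 (≈-0.4397)
z_focus = -x_out/theta_out = -(-80/63)/(-62/141) = -1880/651 ≈ -2.8879
Rounded to 4 decimal places: z = -2.8879

Answer: -2.8879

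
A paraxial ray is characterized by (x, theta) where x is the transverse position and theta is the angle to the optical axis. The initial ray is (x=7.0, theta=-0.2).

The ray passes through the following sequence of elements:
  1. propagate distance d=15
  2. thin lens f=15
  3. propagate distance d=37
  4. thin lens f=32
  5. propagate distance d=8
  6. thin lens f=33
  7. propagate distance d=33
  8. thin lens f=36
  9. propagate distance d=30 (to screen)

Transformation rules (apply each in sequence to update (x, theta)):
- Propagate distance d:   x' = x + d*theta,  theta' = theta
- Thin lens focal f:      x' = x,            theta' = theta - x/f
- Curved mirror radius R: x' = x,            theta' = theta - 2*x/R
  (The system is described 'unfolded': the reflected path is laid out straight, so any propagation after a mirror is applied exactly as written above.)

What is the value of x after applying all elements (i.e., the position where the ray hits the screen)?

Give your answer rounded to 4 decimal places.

Initial: x=7.0000 theta=-0.2000
After 1 (propagate distance d=15): x=4.0000 theta=-0.2000
After 2 (thin lens f=15): x=4.0000 theta=-7/15 (≈-0.4667)
After 3 (propagate distance d=37): x=-199/15 (≈-13.2667) theta=-7/15 (≈-0.4667)
After 4 (thin lens f=32): x=-199/15 (≈-13.2667) theta=-5/96 (≈-0.0521)
After 5 (propagate distance d=8): x=-821/60 (≈-13.6833) theta=-5/96 (≈-0.0521)
After 6 (thin lens f=33): x=-821/60 (≈-13.6833) theta=5743/15840 (≈0.3626)
After 7 (propagate distance d=33): x=-55/32 (≈-1.7188) theta=5743/15840 (≈0.3626)
After 8 (thin lens f=36): x=-55/32 (≈-1.7188) theta=25997/63360 (≈0.4103)
After 9 (propagate distance d=30 (to screen)): x=22367/2112 (≈10.5904) theta=25997/63360 (≈0.4103)
Rounded to 4 decimal places: x = 10.5904

Answer: 10.5904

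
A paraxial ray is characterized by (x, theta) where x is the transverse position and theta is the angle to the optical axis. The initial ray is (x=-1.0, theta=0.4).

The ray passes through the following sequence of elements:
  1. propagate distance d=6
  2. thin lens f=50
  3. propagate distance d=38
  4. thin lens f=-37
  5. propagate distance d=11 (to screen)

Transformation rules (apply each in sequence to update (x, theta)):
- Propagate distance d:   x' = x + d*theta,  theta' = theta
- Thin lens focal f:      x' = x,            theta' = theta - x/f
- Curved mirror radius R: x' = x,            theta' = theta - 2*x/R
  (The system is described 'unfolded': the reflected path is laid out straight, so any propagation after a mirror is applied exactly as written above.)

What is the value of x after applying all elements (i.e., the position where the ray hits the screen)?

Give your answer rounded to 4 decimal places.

Answer: 24.2468

Derivation:
Initial: x=-1.0000 theta=0.4000
After 1 (propagate distance d=6): x=1.4000 theta=0.4000
After 2 (thin lens f=50): x=1.4000 theta=0.3720
After 3 (propagate distance d=38): x=15.5360 theta=0.3720
After 4 (thin lens f=-37): x=15.5360 theta=293/370 (≈0.7919)
After 5 (propagate distance d=11 (to screen)): x=224283/9250 (≈24.2468) theta=293/370 (≈0.7919)
Rounded to 4 decimal places: x = 24.2468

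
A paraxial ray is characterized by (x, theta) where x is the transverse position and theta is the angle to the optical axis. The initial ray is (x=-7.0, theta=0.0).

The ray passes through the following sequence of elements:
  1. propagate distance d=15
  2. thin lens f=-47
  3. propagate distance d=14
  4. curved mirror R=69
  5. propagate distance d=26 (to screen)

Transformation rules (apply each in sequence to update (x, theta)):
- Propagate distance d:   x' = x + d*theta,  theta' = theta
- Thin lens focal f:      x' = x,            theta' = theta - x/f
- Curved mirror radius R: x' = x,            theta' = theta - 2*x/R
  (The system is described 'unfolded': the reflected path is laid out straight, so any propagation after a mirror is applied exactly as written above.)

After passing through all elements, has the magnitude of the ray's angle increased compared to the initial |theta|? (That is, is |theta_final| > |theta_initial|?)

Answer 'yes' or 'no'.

Answer: yes

Derivation:
Initial: x=-7.0000 theta=0.0000
After 1 (propagate distance d=15): x=-7.0000 theta=0.0000
After 2 (thin lens f=-47): x=-7.0000 theta=-7/47 (≈-0.1489)
After 3 (propagate distance d=14): x=-427/47 (≈-9.0851) theta=-7/47 (≈-0.1489)
After 4 (curved mirror R=69): x=-427/47 (≈-9.0851) theta=371/3243 (≈0.1144)
After 5 (propagate distance d=26 (to screen)): x=-19817/3243 (≈-6.1107) theta=371/3243 (≈0.1144)
|theta_initial|=0.0000 |theta_final|=371/3243 (≈0.1144) -> increased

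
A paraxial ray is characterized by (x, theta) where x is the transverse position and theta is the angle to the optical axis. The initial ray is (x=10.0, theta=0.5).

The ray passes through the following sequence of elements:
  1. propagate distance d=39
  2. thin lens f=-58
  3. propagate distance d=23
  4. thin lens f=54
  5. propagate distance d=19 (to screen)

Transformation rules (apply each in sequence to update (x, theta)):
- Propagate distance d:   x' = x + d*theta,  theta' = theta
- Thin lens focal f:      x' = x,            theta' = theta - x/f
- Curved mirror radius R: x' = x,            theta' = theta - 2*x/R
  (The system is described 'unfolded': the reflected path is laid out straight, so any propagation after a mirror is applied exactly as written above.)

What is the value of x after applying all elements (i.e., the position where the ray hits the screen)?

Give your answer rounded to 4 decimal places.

Answer: 53.3201

Derivation:
Initial: x=10.0000 theta=0.5000
After 1 (propagate distance d=39): x=29.5000 theta=0.5000
After 2 (thin lens f=-58): x=29.5000 theta=117/116 (≈1.0086)
After 3 (propagate distance d=23): x=6113/116 (≈52.6983) theta=117/116 (≈1.0086)
After 4 (thin lens f=54): x=6113/116 (≈52.6983) theta=205/6264 (≈0.0327)
After 5 (propagate distance d=19 (to screen)): x=333997/6264 (≈53.3201) theta=205/6264 (≈0.0327)
Rounded to 4 decimal places: x = 53.3201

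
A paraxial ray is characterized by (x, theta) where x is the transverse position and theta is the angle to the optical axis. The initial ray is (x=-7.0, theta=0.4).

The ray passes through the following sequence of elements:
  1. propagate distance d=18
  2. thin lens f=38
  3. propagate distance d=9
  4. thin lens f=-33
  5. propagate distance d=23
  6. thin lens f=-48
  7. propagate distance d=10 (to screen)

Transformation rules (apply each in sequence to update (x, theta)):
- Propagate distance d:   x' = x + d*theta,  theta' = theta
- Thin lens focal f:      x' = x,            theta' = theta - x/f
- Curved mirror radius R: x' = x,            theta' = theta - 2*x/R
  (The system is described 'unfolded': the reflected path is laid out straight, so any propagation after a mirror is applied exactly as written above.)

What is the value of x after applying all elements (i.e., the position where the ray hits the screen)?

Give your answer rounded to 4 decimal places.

Answer: 23.7497

Derivation:
Initial: x=-7.0000 theta=0.4000
After 1 (propagate distance d=18): x=0.2000 theta=0.4000
After 2 (thin lens f=38): x=0.2000 theta=15/38 (≈0.3947)
After 3 (propagate distance d=9): x=713/190 (≈3.7526) theta=15/38 (≈0.3947)
After 4 (thin lens f=-33): x=713/190 (≈3.7526) theta=1594/3135 (≈0.5085)
After 5 (propagate distance d=23): x=96853/6270 (≈15.4470) theta=1594/3135 (≈0.5085)
After 6 (thin lens f=-48): x=96853/6270 (≈15.4470) theta=249877/300960 (≈0.8303)
After 7 (propagate distance d=10 (to screen)): x=3573857/150480 (≈23.7497) theta=249877/300960 (≈0.8303)
Rounded to 4 decimal places: x = 23.7497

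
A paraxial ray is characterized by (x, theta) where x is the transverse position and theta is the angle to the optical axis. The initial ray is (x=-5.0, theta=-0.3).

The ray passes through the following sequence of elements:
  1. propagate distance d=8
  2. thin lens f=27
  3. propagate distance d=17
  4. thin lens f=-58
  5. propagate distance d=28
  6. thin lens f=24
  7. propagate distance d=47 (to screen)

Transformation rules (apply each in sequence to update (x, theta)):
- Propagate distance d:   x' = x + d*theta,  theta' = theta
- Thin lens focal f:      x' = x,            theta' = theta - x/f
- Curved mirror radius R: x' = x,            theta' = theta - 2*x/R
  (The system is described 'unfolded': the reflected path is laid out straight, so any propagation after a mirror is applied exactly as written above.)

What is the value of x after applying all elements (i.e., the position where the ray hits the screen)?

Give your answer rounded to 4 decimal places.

Answer: 4.2650

Derivation:
Initial: x=-5.0000 theta=-0.3000
After 1 (propagate distance d=8): x=-7.4000 theta=-0.3000
After 2 (thin lens f=27): x=-7.4000 theta=-7/270 (≈-0.0259)
After 3 (propagate distance d=17): x=-2117/270 (≈-7.8407) theta=-7/270 (≈-0.0259)
After 4 (thin lens f=-58): x=-2117/270 (≈-7.8407) theta=-29/180 (≈-0.1611)
After 5 (propagate distance d=28): x=-667/54 (≈-12.3519) theta=-29/180 (≈-0.1611)
After 6 (thin lens f=24): x=-667/54 (≈-12.3519) theta=2291/6480 (≈0.3535)
After 7 (propagate distance d=47 (to screen)): x=27637/6480 (≈4.2650) theta=2291/6480 (≈0.3535)
Rounded to 4 decimal places: x = 4.2650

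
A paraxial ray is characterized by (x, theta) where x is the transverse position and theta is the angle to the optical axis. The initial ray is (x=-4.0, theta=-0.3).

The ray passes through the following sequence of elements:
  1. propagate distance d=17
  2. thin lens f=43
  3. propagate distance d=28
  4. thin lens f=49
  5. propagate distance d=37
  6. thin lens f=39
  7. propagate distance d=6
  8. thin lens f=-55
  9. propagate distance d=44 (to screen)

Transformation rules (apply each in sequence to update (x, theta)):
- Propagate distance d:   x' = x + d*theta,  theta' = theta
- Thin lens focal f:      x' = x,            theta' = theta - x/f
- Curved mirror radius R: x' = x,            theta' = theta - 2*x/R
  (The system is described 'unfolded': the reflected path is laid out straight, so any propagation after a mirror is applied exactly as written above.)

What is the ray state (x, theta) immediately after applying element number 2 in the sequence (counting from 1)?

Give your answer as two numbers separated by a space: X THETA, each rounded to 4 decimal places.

Initial: x=-4.0000 theta=-0.3000
After 1 (propagate distance d=17): x=-9.1000 theta=-0.3000
After 2 (thin lens f=43): x=-9.1000 theta=-19/215 (≈-0.0884)
Rounded to 4 decimal places: x = -9.1000, theta = -0.0884

Answer: -9.1000 -0.0884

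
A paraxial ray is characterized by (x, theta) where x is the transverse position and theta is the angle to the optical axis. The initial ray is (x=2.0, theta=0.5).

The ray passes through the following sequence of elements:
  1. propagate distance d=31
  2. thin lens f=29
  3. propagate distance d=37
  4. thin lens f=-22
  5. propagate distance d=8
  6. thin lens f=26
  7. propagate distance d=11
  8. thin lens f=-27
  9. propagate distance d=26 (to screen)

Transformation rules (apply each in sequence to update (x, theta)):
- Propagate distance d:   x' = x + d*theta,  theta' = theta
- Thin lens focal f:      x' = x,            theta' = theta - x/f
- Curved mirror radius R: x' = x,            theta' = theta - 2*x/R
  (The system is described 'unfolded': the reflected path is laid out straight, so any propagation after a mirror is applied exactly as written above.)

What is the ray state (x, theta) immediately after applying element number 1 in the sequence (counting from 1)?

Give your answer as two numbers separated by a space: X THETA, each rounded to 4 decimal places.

Answer: 17.5000 0.5000

Derivation:
Initial: x=2.0000 theta=0.5000
After 1 (propagate distance d=31): x=17.5000 theta=0.5000
Rounded to 4 decimal places: x = 17.5000, theta = 0.5000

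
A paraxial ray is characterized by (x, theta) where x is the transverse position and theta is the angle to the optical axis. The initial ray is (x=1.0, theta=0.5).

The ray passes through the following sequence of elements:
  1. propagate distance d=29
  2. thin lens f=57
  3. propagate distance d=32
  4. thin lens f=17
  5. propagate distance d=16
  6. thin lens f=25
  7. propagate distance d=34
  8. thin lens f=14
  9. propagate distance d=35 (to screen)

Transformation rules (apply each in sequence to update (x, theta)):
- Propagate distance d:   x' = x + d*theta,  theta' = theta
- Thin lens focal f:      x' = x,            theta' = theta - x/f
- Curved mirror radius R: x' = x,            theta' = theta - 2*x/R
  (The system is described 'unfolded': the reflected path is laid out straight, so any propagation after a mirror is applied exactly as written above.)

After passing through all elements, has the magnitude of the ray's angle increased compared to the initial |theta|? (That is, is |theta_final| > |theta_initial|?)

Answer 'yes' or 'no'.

Answer: yes

Derivation:
Initial: x=1.0000 theta=0.5000
After 1 (propagate distance d=29): x=15.5000 theta=0.5000
After 2 (thin lens f=57): x=15.5000 theta=13/57 (≈0.2281)
After 3 (propagate distance d=32): x=2599/114 (≈22.7982) theta=13/57 (≈0.2281)
After 4 (thin lens f=17): x=2599/114 (≈22.7982) theta=-719/646 (≈-1.1130)
After 5 (propagate distance d=16): x=509/102 (≈4.9902) theta=-719/646 (≈-1.1130)
After 6 (thin lens f=25): x=509/102 (≈4.9902) theta=-31798/24225 (≈-1.3126)
After 7 (propagate distance d=34): x=-640163/16150 (≈-39.6386) theta=-31798/24225 (≈-1.3126)
After 8 (thin lens f=14): x=-640163/16150 (≈-39.6386) theta=206029/135660 (≈1.5187)
After 9 (propagate distance d=35 (to screen)): x=1309747/96900 (≈13.5165) theta=206029/135660 (≈1.5187)
|theta_initial|=0.5000 |theta_final|=206029/135660 (≈1.5187) -> increased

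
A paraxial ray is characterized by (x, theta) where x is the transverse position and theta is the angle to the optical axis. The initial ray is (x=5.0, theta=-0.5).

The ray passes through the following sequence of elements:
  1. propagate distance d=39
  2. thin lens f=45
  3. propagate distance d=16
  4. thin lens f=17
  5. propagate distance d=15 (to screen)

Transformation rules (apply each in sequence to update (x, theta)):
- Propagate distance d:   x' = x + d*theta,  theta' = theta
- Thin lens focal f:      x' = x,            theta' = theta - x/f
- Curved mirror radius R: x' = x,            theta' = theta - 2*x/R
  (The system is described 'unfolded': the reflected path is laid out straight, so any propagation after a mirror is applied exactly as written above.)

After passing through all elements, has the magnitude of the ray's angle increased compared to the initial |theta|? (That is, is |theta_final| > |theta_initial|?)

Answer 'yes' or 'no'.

Answer: yes

Derivation:
Initial: x=5.0000 theta=-0.5000
After 1 (propagate distance d=39): x=-14.5000 theta=-0.5000
After 2 (thin lens f=45): x=-14.5000 theta=-8/45 (≈-0.1778)
After 3 (propagate distance d=16): x=-1561/90 (≈-17.3444) theta=-8/45 (≈-0.1778)
After 4 (thin lens f=17): x=-1561/90 (≈-17.3444) theta=1289/1530 (≈0.8425)
After 5 (propagate distance d=15 (to screen)): x=-3601/765 (≈-4.7072) theta=1289/1530 (≈0.8425)
|theta_initial|=0.5000 |theta_final|=1289/1530 (≈0.8425) -> increased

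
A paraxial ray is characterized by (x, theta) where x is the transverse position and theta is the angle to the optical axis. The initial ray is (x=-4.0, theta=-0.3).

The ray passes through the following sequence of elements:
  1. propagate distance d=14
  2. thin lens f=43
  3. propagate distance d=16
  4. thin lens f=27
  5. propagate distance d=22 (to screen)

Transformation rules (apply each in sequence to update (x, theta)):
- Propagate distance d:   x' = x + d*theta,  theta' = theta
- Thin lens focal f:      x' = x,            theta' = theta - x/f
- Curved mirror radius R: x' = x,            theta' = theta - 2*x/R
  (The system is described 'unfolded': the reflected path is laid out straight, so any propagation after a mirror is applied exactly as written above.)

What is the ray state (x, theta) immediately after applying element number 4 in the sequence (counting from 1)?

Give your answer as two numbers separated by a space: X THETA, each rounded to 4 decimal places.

Answer: -9.9488 0.2592

Derivation:
Initial: x=-4.0000 theta=-0.3000
After 1 (propagate distance d=14): x=-8.2000 theta=-0.3000
After 2 (thin lens f=43): x=-8.2000 theta=-47/430 (≈-0.1093)
After 3 (propagate distance d=16): x=-2139/215 (≈-9.9488) theta=-47/430 (≈-0.1093)
After 4 (thin lens f=27): x=-2139/215 (≈-9.9488) theta=1003/3870 (≈0.2592)
Rounded to 4 decimal places: x = -9.9488, theta = 0.2592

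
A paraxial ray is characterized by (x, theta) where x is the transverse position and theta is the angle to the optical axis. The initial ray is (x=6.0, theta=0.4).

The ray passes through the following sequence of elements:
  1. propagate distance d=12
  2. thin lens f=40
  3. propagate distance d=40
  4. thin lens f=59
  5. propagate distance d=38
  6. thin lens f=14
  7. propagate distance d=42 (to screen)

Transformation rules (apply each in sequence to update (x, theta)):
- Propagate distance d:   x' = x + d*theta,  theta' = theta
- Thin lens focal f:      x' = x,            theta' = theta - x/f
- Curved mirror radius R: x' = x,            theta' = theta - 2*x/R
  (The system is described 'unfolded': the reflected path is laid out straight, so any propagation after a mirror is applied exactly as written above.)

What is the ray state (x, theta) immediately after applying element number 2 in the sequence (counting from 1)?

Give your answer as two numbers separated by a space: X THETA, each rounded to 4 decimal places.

Answer: 10.8000 0.1300

Derivation:
Initial: x=6.0000 theta=0.4000
After 1 (propagate distance d=12): x=10.8000 theta=0.4000
After 2 (thin lens f=40): x=10.8000 theta=0.1300
Rounded to 4 decimal places: x = 10.8000, theta = 0.1300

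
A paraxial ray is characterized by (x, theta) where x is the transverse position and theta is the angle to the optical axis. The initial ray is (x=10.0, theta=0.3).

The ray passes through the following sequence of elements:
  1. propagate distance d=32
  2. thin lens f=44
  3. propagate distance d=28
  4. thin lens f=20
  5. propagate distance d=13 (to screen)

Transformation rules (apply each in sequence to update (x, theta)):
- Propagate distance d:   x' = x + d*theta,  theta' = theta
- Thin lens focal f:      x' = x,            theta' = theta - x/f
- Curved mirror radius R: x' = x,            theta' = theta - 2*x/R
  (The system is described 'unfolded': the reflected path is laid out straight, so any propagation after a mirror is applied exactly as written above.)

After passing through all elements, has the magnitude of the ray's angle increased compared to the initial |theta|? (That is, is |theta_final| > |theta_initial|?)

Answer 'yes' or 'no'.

Initial: x=10.0000 theta=0.3000
After 1 (propagate distance d=32): x=19.6000 theta=0.3000
After 2 (thin lens f=44): x=19.6000 theta=-8/55 (≈-0.1455)
After 3 (propagate distance d=28): x=854/55 (≈15.5273) theta=-8/55 (≈-0.1455)
After 4 (thin lens f=20): x=854/55 (≈15.5273) theta=-507/550 (≈-0.9218)
After 5 (propagate distance d=13 (to screen)): x=1949/550 (≈3.5436) theta=-507/550 (≈-0.9218)
|theta_initial|=0.3000 |theta_final|=507/550 (≈0.9218) -> increased

Answer: yes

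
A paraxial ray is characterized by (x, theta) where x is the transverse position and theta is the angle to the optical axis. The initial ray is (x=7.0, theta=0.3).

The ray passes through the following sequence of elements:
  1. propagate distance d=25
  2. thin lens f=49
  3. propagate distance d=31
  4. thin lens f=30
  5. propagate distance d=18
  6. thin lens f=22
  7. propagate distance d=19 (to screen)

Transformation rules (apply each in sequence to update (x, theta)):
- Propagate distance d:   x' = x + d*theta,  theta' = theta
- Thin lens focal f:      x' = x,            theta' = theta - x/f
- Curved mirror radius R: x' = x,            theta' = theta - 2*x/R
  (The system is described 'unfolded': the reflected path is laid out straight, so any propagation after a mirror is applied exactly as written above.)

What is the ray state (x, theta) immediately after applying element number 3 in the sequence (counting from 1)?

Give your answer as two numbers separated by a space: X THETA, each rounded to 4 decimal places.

Initial: x=7.0000 theta=0.3000
After 1 (propagate distance d=25): x=14.5000 theta=0.3000
After 2 (thin lens f=49): x=14.5000 theta=1/245 (≈0.0041)
After 3 (propagate distance d=31): x=7167/490 (≈14.6265) theta=1/245 (≈0.0041)
Rounded to 4 decimal places: x = 14.6265, theta = 0.0041

Answer: 14.6265 0.0041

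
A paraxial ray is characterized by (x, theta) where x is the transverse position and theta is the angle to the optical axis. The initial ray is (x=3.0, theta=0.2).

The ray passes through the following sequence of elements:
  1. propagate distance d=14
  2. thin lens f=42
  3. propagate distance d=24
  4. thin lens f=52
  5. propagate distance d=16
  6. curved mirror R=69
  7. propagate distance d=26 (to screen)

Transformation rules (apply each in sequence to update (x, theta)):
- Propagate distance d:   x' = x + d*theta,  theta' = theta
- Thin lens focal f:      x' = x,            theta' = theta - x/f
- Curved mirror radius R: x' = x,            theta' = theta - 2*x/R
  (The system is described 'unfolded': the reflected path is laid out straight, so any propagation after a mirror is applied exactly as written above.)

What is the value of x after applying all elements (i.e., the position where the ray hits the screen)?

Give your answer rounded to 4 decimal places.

Initial: x=3.0000 theta=0.2000
After 1 (propagate distance d=14): x=5.8000 theta=0.2000
After 2 (thin lens f=42): x=5.8000 theta=13/210 (≈0.0619)
After 3 (propagate distance d=24): x=51/7 (≈7.2857) theta=13/210 (≈0.0619)
After 4 (thin lens f=52): x=51/7 (≈7.2857) theta=-61/780 (≈-0.0782)
After 5 (propagate distance d=16): x=8237/1365 (≈6.0344) theta=-61/780 (≈-0.0782)
After 6 (curved mirror R=69): x=8237/1365 (≈6.0344) theta=-95359/376740 (≈-0.2531)
After 7 (propagate distance d=26 (to screen)): x=-102961/188370 (≈-0.5466) theta=-95359/376740 (≈-0.2531)
Rounded to 4 decimal places: x = -0.5466

Answer: -0.5466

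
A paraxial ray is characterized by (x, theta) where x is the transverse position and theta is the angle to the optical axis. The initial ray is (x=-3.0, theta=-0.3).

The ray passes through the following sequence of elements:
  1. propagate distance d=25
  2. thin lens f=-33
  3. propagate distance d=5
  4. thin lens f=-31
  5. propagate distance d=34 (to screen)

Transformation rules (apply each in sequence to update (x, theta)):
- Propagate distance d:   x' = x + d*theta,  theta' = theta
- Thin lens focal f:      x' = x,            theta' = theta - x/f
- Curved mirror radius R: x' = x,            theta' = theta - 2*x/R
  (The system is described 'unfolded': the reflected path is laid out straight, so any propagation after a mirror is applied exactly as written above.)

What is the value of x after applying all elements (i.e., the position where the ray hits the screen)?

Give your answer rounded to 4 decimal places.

Initial: x=-3.0000 theta=-0.3000
After 1 (propagate distance d=25): x=-10.5000 theta=-0.3000
After 2 (thin lens f=-33): x=-10.5000 theta=-34/55 (≈-0.6182)
After 3 (propagate distance d=5): x=-299/22 (≈-13.5909) theta=-34/55 (≈-0.6182)
After 4 (thin lens f=-31): x=-299/22 (≈-13.5909) theta=-3603/3410 (≈-1.0566)
After 5 (propagate distance d=34 (to screen)): x=-168847/3410 (≈-49.5152) theta=-3603/3410 (≈-1.0566)
Rounded to 4 decimal places: x = -49.5152

Answer: -49.5152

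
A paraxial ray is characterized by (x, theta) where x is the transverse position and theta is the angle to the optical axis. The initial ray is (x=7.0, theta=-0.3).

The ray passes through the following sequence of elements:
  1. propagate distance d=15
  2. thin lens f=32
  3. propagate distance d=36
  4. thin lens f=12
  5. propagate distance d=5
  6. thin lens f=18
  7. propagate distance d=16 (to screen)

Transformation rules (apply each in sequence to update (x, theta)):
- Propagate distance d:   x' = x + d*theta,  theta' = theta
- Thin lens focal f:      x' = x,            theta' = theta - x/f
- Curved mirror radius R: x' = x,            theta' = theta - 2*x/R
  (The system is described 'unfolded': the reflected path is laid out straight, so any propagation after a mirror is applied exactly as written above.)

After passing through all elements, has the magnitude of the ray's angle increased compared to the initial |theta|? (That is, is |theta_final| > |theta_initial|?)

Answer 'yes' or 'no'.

Answer: yes

Derivation:
Initial: x=7.0000 theta=-0.3000
After 1 (propagate distance d=15): x=2.5000 theta=-0.3000
After 2 (thin lens f=32): x=2.5000 theta=-121/320 (≈-0.3781)
After 3 (propagate distance d=36): x=-11.1125 theta=-121/320 (≈-0.3781)
After 4 (thin lens f=12): x=-11.1125 theta=263/480 (≈0.5479)
After 5 (propagate distance d=5): x=-4019/480 (≈-8.3729) theta=263/480 (≈0.5479)
After 6 (thin lens f=18): x=-4019/480 (≈-8.3729) theta=8753/8640 (≈1.0131)
After 7 (propagate distance d=16 (to screen)): x=33853/4320 (≈7.8363) theta=8753/8640 (≈1.0131)
|theta_initial|=0.3000 |theta_final|=8753/8640 (≈1.0131) -> increased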